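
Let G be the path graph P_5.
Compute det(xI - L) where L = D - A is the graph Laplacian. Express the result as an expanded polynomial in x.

x^5 - 8x^4 + 21x^3 - 20x^2 + 5x

The graph has 5 vertices and degree multiset [2, 2, 2, 1, 1]; D is the diagonal matrix of degrees and L = D - A. Computing det(xI - L) by cofactor expansion (or equivalently via sum-over-permutations) gives x^5 - 8x^4 + 21x^3 - 20x^2 + 5x. Since p(0) = det(-L) = 0, x divides p(x). The eigenvalues sum to 8, which equals trace(L) = 2|E|. The largest eigenvalue, 3.6180, is at most the vertex count 5.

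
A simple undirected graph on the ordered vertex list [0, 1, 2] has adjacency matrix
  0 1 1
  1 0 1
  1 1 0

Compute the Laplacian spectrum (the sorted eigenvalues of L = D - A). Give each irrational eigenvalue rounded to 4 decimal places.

Reading degrees in the order [0, 1, 2] gives [2, 2, 2]; set D = diag(2, 2, 2) and form L = D - A. Diagonalising L (or applying a numerical eigensolver to the 3x3 matrix) gives the spectrum above. The single zero eigenvalue shows the graph is connected.

[0, 3, 3]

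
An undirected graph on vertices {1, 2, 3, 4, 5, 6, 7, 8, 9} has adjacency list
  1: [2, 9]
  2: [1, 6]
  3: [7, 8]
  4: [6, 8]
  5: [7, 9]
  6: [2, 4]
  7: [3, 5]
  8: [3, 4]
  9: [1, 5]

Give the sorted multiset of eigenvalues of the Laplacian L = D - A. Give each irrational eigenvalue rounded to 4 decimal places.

[0, 0.4679, 0.4679, 1.6527, 1.6527, 3, 3, 3.8794, 3.8794]

Reading degrees in the order [1, 2, 3, 4, 5, 6, 7, 8, 9] gives [2, 2, 2, 2, 2, 2, 2, 2, 2]; set D = diag(2, 2, 2, 2, 2, 2, 2, 2, 2) and form L = D - A. The multiplicity of 0 as a Laplacian eigenvalue equals the number of connected components. The single zero eigenvalue shows the graph is connected.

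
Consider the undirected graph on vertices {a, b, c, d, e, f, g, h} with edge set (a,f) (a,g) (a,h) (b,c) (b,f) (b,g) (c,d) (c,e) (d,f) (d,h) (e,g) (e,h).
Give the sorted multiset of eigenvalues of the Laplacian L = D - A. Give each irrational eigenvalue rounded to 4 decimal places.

Reading degrees in the order [a, b, c, d, e, f, g, h] gives [3, 3, 3, 3, 3, 3, 3, 3]; set D = diag(3, 3, 3, 3, 3, 3, 3, 3) and form L = D - A. Diagonalising L (or applying a numerical eigensolver to the 8x8 matrix) gives the spectrum above. The single zero eigenvalue shows the graph is connected. The eigenvalues sum to 24, which equals trace(L) = 2|E|. The largest eigenvalue, 6, is at most the vertex count 8.

[0, 2, 2, 2, 4, 4, 4, 6]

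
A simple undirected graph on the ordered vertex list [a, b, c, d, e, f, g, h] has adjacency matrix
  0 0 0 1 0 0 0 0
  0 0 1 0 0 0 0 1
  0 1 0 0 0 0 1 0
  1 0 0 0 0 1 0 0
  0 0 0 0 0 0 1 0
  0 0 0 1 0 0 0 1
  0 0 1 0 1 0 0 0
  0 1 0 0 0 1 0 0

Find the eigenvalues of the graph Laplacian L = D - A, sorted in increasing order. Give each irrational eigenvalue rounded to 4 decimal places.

[0, 0.1522, 0.5858, 1.2346, 2, 2.7654, 3.4142, 3.8478]

Each diagonal entry of L is the vertex degree and each off-diagonal entry is -1 where an edge is present, 0 otherwise; in the order [a, b, c, d, e, f, g, h] the diagonal is [1, 2, 2, 2, 1, 2, 2, 2]. L is symmetric positive semidefinite, so every eigenvalue is real and nonnegative. The eigenvalues sum to 14, which equals trace(L) = 2|E|.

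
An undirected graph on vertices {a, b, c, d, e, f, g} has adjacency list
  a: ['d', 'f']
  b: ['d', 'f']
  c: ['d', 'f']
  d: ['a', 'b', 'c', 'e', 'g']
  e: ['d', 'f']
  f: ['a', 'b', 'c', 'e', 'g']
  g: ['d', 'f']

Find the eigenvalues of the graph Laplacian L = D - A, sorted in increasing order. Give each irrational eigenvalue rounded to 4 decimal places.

Reading degrees in the order [a, b, c, d, e, f, g] gives [2, 2, 2, 5, 2, 5, 2]; set D = diag(2, 2, 2, 5, 2, 5, 2) and form L = D - A. The multiplicity of 0 as a Laplacian eigenvalue equals the number of connected components. The eigenvalues sum to 20, which equals trace(L) = 2|E|.

[0, 2, 2, 2, 2, 5, 7]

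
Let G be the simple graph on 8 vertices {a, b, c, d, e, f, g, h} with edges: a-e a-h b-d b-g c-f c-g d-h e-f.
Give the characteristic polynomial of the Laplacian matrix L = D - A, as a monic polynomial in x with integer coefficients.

x^8 - 16x^7 + 104x^6 - 352x^5 + 660x^4 - 672x^3 + 336x^2 - 64x

Reading degrees in the order [a, b, c, d, e, f, g, h] gives [2, 2, 2, 2, 2, 2, 2, 2]; set D = diag(2, 2, 2, 2, 2, 2, 2, 2) and form L = D - A. L has integer entries, so p(x) = det(xI - L) has integer coefficients. Expanding the determinant yields x^8 - 16x^7 + 104x^6 - 352x^5 + 660x^4 - 672x^3 + 336x^2 - 64x. The constant term is 0 because L is singular (the all-ones vector lies in its kernel).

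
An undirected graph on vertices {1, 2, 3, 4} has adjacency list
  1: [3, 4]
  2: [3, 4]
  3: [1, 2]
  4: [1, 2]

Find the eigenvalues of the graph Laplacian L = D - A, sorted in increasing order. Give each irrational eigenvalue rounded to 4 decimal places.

[0, 2, 2, 4]

Reading degrees in the order [1, 2, 3, 4] gives [2, 2, 2, 2]; set D = diag(2, 2, 2, 2) and form L = D - A. The multiplicity of 0 as a Laplacian eigenvalue equals the number of connected components. The largest eigenvalue, 4, is at most the vertex count 4.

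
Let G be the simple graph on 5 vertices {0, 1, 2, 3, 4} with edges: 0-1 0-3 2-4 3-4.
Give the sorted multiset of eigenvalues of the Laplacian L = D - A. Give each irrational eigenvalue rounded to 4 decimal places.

[0, 0.3820, 1.3820, 2.6180, 3.6180]

Each diagonal entry of L is the vertex degree and each off-diagonal entry is -1 where an edge is present, 0 otherwise; in the order [0, 1, 2, 3, 4] the diagonal is [2, 1, 1, 2, 2]. The multiplicity of 0 as a Laplacian eigenvalue equals the number of connected components. The single zero eigenvalue shows the graph is connected.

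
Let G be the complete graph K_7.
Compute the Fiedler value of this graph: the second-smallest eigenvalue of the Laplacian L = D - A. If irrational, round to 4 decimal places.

7

The graph has 7 vertices and degree multiset [6, 6, 6, 6, 6, 6, 6]; D is the diagonal matrix of degrees and L = D - A. Computing the eigenvalues of L and sorting gives [0, 7, 7, 7, 7, 7, 7]. The Fiedler value lambda_2 = 7 is strictly positive, so the graph is connected. There is one zero in the spectrum, matching the 1 component. The largest eigenvalue, 7, is at most the vertex count 7.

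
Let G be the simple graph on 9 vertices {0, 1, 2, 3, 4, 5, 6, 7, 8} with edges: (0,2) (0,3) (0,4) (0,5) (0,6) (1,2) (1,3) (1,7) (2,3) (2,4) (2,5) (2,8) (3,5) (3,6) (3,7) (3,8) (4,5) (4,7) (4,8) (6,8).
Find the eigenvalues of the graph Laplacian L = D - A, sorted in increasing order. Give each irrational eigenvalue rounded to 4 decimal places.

[0, 2.0246, 2.9249, 3.6245, 4.0514, 5.5468, 6.2408, 7.2442, 8.3429]

Each diagonal entry of L is the vertex degree and each off-diagonal entry is -1 where an edge is present, 0 otherwise; in the order [0, 1, 2, 3, 4, 5, 6, 7, 8] the diagonal is [5, 3, 6, 7, 5, 4, 3, 3, 4]. L is symmetric positive semidefinite, so every eigenvalue is real and nonnegative. By the matrix-tree theorem the graph has (1/9) * product of the nonzero eigenvalues = 20214 spanning trees. There is one zero in the spectrum, matching the 1 component.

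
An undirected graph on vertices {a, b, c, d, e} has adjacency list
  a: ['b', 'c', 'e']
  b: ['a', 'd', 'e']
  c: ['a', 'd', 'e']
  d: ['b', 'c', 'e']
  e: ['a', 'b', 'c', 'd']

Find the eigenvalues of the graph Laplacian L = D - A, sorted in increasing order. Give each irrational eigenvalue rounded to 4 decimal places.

[0, 3, 3, 5, 5]

Each diagonal entry of L is the vertex degree and each off-diagonal entry is -1 where an edge is present, 0 otherwise; in the order [a, b, c, d, e] the diagonal is [3, 3, 3, 3, 4]. L is symmetric positive semidefinite, so every eigenvalue is real and nonnegative. The eigenvalues sum to 16, which equals trace(L) = 2|E|.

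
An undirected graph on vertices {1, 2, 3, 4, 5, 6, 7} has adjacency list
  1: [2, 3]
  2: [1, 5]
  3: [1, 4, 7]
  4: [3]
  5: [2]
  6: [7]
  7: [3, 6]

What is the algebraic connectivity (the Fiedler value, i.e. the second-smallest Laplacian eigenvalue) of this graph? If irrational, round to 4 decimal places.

Reading degrees in the order [1, 2, 3, 4, 5, 6, 7] gives [2, 2, 3, 1, 1, 1, 2]; set D = diag(2, 2, 3, 1, 1, 1, 2) and form L = D - A. The smallest Laplacian eigenvalue is always 0. The next one, lambda_2 = 0.2603, measures how hard the graph is to disconnect: larger values mean better connectivity. The eigenvalues sum to 12, which equals trace(L) = 2|E|. By the matrix-tree theorem the graph has (1/7) * product of the nonzero eigenvalues = 1 spanning tree.

0.2603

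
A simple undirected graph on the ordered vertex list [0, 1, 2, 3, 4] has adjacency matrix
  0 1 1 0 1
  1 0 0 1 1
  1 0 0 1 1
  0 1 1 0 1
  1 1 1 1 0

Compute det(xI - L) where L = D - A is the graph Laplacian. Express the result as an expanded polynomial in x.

x^5 - 16x^4 + 94x^3 - 240x^2 + 225x

Each diagonal entry of L is the vertex degree and each off-diagonal entry is -1 where an edge is present, 0 otherwise; in the order [0, 1, 2, 3, 4] the diagonal is [3, 3, 3, 3, 4]. Computing det(xI - L) by cofactor expansion (or equivalently via sum-over-permutations) gives x^5 - 16x^4 + 94x^3 - 240x^2 + 225x. The constant term is 0 because L is singular (the all-ones vector lies in its kernel). There is one zero in the spectrum, matching the 1 component.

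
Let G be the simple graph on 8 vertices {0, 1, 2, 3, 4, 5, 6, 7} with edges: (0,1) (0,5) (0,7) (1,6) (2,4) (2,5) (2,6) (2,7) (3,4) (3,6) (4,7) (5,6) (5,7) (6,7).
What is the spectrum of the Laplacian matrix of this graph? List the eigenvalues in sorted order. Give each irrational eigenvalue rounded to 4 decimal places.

[0, 1.3004, 2.0748, 3.2391, 3.5439, 5.4605, 5.6969, 6.6844]

With the vertex order [0, 1, 2, 3, 4, 5, 6, 7], the degrees are [3, 2, 4, 2, 3, 4, 5, 5], giving D = diag(3, 2, 4, 2, 3, 4, 5, 5) and L = D - A. The multiplicity of 0 as a Laplacian eigenvalue equals the number of connected components. By the matrix-tree theorem the graph has (1/8) * product of the nonzero eigenvalues = 805 spanning trees.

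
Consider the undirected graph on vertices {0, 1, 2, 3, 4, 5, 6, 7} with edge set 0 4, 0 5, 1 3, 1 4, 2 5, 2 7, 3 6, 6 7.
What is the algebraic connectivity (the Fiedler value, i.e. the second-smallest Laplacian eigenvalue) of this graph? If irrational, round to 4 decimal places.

0.5858

Each diagonal entry of L is the vertex degree and each off-diagonal entry is -1 where an edge is present, 0 otherwise; in the order [0, 1, 2, 3, 4, 5, 6, 7] the diagonal is [2, 2, 2, 2, 2, 2, 2, 2]. The smallest Laplacian eigenvalue is always 0. The next one, lambda_2 = 0.5858, measures how hard the graph is to disconnect: larger values mean better connectivity. There is one zero in the spectrum, matching the 1 component.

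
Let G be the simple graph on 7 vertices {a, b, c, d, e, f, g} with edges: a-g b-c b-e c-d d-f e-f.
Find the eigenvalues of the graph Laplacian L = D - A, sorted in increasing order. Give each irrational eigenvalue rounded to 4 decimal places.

[0, 0, 1.3820, 1.3820, 2, 3.6180, 3.6180]

Reading degrees in the order [a, b, c, d, e, f, g] gives [1, 2, 2, 2, 2, 2, 1]; set D = diag(1, 2, 2, 2, 2, 2, 1) and form L = D - A. Diagonalising L (or applying a numerical eigensolver to the 7x7 matrix) gives the spectrum above. The 2 zero eigenvalues correspond to the 2 connected components.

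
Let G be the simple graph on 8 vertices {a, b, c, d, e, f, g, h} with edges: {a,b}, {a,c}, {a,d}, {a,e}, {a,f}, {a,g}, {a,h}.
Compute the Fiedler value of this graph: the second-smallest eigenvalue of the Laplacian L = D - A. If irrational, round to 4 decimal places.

1

With the vertex order [a, b, c, d, e, f, g, h], the degrees are [7, 1, 1, 1, 1, 1, 1, 1], giving D = diag(7, 1, 1, 1, 1, 1, 1, 1) and L = D - A. The smallest Laplacian eigenvalue is always 0. The next one, lambda_2 = 1, measures how hard the graph is to disconnect: larger values mean better connectivity.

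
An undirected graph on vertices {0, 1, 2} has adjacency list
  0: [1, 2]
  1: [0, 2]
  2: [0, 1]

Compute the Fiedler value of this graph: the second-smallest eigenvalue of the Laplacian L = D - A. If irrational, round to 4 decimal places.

3

Reading degrees in the order [0, 1, 2] gives [2, 2, 2]; set D = diag(2, 2, 2) and form L = D - A. The smallest Laplacian eigenvalue is always 0. The next one, lambda_2 = 3, measures how hard the graph is to disconnect: larger values mean better connectivity. The largest eigenvalue, 3, is at most the vertex count 3.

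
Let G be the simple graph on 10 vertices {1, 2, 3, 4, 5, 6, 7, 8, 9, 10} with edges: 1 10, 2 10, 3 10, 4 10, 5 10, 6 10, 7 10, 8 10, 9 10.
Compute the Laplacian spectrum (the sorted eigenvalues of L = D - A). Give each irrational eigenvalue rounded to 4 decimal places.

[0, 1, 1, 1, 1, 1, 1, 1, 1, 10]

Reading degrees in the order [1, 2, 3, 4, 5, 6, 7, 8, 9, 10] gives [1, 1, 1, 1, 1, 1, 1, 1, 1, 9]; set D = diag(1, 1, 1, 1, 1, 1, 1, 1, 1, 9) and form L = D - A. Diagonalising L (or applying a numerical eigensolver to the 10x10 matrix) gives the spectrum above. There is one zero in the spectrum, matching the 1 component. By the matrix-tree theorem the graph has (1/10) * product of the nonzero eigenvalues = 1 spanning tree.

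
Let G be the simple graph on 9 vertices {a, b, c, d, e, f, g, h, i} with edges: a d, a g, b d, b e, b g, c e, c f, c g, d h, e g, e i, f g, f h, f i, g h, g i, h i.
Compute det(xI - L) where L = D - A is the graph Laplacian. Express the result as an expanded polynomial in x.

Reading degrees in the order [a, b, c, d, e, f, g, h, i] gives [2, 3, 3, 3, 4, 4, 7, 4, 4]; set D = diag(2, 3, 3, 3, 4, 4, 7, 4, 4) and form L = D - A. Computing det(xI - L) by cofactor expansion (or equivalently via sum-over-permutations) gives x^9 - 34x^8 + 489x^7 - 3882x^6 + 18579x^5 - 54792x^4 + 97016x^3 - 94008x^2 + 37998x. The coefficient of x^8 equals -trace(L) = -34, matching the sum of degrees.

x^9 - 34x^8 + 489x^7 - 3882x^6 + 18579x^5 - 54792x^4 + 97016x^3 - 94008x^2 + 37998x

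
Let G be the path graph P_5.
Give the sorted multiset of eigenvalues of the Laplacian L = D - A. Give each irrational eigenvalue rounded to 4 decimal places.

[0, 0.3820, 1.3820, 2.6180, 3.6180]

The graph has 5 vertices and degree multiset [2, 2, 2, 1, 1]; D is the diagonal matrix of degrees and L = D - A. Diagonalising L (or applying a numerical eigensolver to the 5x5 matrix) gives the spectrum above. The eigenvalues sum to 8, which equals trace(L) = 2|E|.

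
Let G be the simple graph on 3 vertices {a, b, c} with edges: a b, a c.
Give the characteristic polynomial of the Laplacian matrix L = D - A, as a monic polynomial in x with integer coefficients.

With the vertex order [a, b, c], the degrees are [2, 1, 1], giving D = diag(2, 1, 1) and L = D - A. The eigenvalues of L are [0, 1, 3]; the characteristic polynomial is the product of (x - lambda_i), which multiplies out to x^3 - 4x^2 + 3x. The constant term is 0 because L is singular (the all-ones vector lies in its kernel). The eigenvalues sum to 4, which equals trace(L) = 2|E|.

x^3 - 4x^2 + 3x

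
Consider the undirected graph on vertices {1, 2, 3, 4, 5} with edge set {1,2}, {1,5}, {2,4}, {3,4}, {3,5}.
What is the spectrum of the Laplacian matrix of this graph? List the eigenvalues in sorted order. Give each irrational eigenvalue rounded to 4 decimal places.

With the vertex order [1, 2, 3, 4, 5], the degrees are [2, 2, 2, 2, 2], giving D = diag(2, 2, 2, 2, 2) and L = D - A. Diagonalising L (or applying a numerical eigensolver to the 5x5 matrix) gives the spectrum above. There is one zero in the spectrum, matching the 1 component. The eigenvalues sum to 10, which equals trace(L) = 2|E|.

[0, 1.3820, 1.3820, 3.6180, 3.6180]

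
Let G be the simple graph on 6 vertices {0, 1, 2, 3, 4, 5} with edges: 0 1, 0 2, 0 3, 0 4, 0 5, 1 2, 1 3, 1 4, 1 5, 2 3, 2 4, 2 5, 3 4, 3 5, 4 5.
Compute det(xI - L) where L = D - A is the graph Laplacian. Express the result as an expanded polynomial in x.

x^6 - 30x^5 + 360x^4 - 2160x^3 + 6480x^2 - 7776x

Each diagonal entry of L is the vertex degree and each off-diagonal entry is -1 where an edge is present, 0 otherwise; in the order [0, 1, 2, 3, 4, 5] the diagonal is [5, 5, 5, 5, 5, 5]. L has integer entries, so p(x) = det(xI - L) has integer coefficients. Expanding the determinant yields x^6 - 30x^5 + 360x^4 - 2160x^3 + 6480x^2 - 7776x. The coefficient of x^5 equals -trace(L) = -30, matching the sum of degrees. There is one zero in the spectrum, matching the 1 component.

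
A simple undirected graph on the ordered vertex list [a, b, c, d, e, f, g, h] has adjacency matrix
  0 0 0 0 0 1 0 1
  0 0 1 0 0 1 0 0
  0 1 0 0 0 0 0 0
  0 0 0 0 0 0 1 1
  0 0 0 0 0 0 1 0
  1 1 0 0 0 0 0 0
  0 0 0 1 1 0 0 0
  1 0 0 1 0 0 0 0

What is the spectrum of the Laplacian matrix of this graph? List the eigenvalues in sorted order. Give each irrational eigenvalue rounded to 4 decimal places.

Each diagonal entry of L is the vertex degree and each off-diagonal entry is -1 where an edge is present, 0 otherwise; in the order [a, b, c, d, e, f, g, h] the diagonal is [2, 2, 1, 2, 1, 2, 2, 2]. Diagonalising L (or applying a numerical eigensolver to the 8x8 matrix) gives the spectrum above. By the matrix-tree theorem the graph has (1/8) * product of the nonzero eigenvalues = 1 spanning tree.

[0, 0.1522, 0.5858, 1.2346, 2, 2.7654, 3.4142, 3.8478]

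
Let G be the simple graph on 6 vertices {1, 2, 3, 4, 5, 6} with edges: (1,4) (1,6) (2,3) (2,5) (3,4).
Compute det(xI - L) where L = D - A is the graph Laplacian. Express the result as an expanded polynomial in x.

x^6 - 10x^5 + 36x^4 - 56x^3 + 35x^2 - 6x

With the vertex order [1, 2, 3, 4, 5, 6], the degrees are [2, 2, 2, 2, 1, 1], giving D = diag(2, 2, 2, 2, 1, 1) and L = D - A. L has integer entries, so p(x) = det(xI - L) has integer coefficients. Expanding the determinant yields x^6 - 10x^5 + 36x^4 - 56x^3 + 35x^2 - 6x. The constant term is 0 because L is singular (the all-ones vector lies in its kernel). The largest eigenvalue, 3.7321, is at most the vertex count 6.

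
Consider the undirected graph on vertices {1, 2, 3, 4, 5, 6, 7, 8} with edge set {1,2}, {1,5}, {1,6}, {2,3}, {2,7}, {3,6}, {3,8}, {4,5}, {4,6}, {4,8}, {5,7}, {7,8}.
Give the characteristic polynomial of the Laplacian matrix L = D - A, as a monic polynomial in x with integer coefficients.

Each diagonal entry of L is the vertex degree and each off-diagonal entry is -1 where an edge is present, 0 otherwise; in the order [1, 2, 3, 4, 5, 6, 7, 8] the diagonal is [3, 3, 3, 3, 3, 3, 3, 3]. L has integer entries, so p(x) = det(xI - L) has integer coefficients. Expanding the determinant yields x^8 - 24x^7 + 240x^6 - 1296x^5 + 4080x^4 - 7488x^3 + 7424x^2 - 3072x. The coefficient of x^7 equals -trace(L) = -24, matching the sum of degrees. There is one zero in the spectrum, matching the 1 component.

x^8 - 24x^7 + 240x^6 - 1296x^5 + 4080x^4 - 7488x^3 + 7424x^2 - 3072x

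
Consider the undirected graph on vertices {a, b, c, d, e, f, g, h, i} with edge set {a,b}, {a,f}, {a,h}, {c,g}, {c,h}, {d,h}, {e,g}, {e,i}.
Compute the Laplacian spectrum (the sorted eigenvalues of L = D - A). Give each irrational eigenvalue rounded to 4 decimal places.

[0, 0.1627, 0.5321, 1, 1, 2.0892, 3, 3.5723, 4.6437]

Each diagonal entry of L is the vertex degree and each off-diagonal entry is -1 where an edge is present, 0 otherwise; in the order [a, b, c, d, e, f, g, h, i] the diagonal is [3, 1, 2, 1, 2, 1, 2, 3, 1]. Diagonalising L (or applying a numerical eigensolver to the 9x9 matrix) gives the spectrum above. By the matrix-tree theorem the graph has (1/9) * product of the nonzero eigenvalues = 1 spanning tree.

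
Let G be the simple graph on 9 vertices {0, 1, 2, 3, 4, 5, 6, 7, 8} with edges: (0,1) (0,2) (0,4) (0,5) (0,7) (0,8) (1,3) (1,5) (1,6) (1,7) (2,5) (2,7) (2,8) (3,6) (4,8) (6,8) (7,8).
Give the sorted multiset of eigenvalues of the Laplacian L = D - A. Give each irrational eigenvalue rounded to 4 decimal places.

With the vertex order [0, 1, 2, 3, 4, 5, 6, 7, 8], the degrees are [6, 5, 4, 2, 2, 3, 3, 4, 5], giving D = diag(6, 5, 4, 2, 2, 3, 3, 4, 5) and L = D - A. Diagonalising L (or applying a numerical eigensolver to the 9x9 matrix) gives the spectrum above. The largest eigenvalue, 7.2796, is at most the vertex count 9. The eigenvalues sum to 34, which equals trace(L) = 2|E|.

[0, 1.1972, 1.9435, 3.0842, 3.5676, 4.4911, 6.0596, 6.3772, 7.2796]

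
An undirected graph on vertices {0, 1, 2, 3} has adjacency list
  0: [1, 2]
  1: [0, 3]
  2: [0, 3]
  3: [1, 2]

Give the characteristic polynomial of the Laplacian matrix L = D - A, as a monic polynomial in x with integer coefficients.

x^4 - 8x^3 + 20x^2 - 16x

Each diagonal entry of L is the vertex degree and each off-diagonal entry is -1 where an edge is present, 0 otherwise; in the order [0, 1, 2, 3] the diagonal is [2, 2, 2, 2]. Computing det(xI - L) by cofactor expansion (or equivalently via sum-over-permutations) gives x^4 - 8x^3 + 20x^2 - 16x. The constant term is 0 because L is singular (the all-ones vector lies in its kernel). By the matrix-tree theorem the graph has (1/4) * product of the nonzero eigenvalues = 4 spanning trees.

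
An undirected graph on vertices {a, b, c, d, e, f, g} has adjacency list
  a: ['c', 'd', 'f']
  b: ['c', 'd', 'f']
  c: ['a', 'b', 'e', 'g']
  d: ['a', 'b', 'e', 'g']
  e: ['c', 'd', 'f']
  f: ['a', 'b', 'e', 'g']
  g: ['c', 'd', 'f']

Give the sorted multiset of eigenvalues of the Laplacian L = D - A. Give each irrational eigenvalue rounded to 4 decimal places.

Reading degrees in the order [a, b, c, d, e, f, g] gives [3, 3, 4, 4, 3, 4, 3]; set D = diag(3, 3, 4, 4, 3, 4, 3) and form L = D - A. Diagonalising L (or applying a numerical eigensolver to the 7x7 matrix) gives the spectrum above. The eigenvalues sum to 24, which equals trace(L) = 2|E|. The largest eigenvalue, 7, is at most the vertex count 7.

[0, 3, 3, 3, 4, 4, 7]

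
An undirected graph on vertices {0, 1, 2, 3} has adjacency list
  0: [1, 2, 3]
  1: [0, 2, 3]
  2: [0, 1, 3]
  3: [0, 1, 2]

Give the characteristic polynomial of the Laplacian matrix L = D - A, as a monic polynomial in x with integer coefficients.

x^4 - 12x^3 + 48x^2 - 64x

Reading degrees in the order [0, 1, 2, 3] gives [3, 3, 3, 3]; set D = diag(3, 3, 3, 3) and form L = D - A. Computing det(xI - L) by cofactor expansion (or equivalently via sum-over-permutations) gives x^4 - 12x^3 + 48x^2 - 64x. The constant term is 0 because L is singular (the all-ones vector lies in its kernel). The eigenvalues sum to 12, which equals trace(L) = 2|E|.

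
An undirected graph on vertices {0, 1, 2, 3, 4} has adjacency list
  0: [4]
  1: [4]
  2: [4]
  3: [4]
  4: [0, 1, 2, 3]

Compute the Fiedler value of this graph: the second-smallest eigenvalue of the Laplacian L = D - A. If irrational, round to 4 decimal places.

Reading degrees in the order [0, 1, 2, 3, 4] gives [1, 1, 1, 1, 4]; set D = diag(1, 1, 1, 1, 4) and form L = D - A. The smallest Laplacian eigenvalue is always 0. The next one, lambda_2 = 1, measures how hard the graph is to disconnect: larger values mean better connectivity. By the matrix-tree theorem the graph has (1/5) * product of the nonzero eigenvalues = 1 spanning tree.

1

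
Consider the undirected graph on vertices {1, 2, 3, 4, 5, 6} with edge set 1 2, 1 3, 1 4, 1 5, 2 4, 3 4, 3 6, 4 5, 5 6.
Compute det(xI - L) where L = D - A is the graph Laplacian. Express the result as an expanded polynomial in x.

With the vertex order [1, 2, 3, 4, 5, 6], the degrees are [4, 2, 3, 4, 3, 2], giving D = diag(4, 2, 3, 4, 3, 2) and L = D - A. Computing det(xI - L) by cofactor expansion (or equivalently via sum-over-permutations) gives x^6 - 18x^5 + 124x^4 - 406x^3 + 627x^2 - 360x. The coefficient of x^5 equals -trace(L) = -18, matching the sum of degrees. By the matrix-tree theorem the graph has (1/6) * product of the nonzero eigenvalues = 60 spanning trees. There is one zero in the spectrum, matching the 1 component.

x^6 - 18x^5 + 124x^4 - 406x^3 + 627x^2 - 360x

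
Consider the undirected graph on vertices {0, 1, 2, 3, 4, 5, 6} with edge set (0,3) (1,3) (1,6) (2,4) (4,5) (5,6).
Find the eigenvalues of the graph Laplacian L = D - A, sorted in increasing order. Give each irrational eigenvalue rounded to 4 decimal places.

[0, 0.1981, 0.7530, 1.5550, 2.4450, 3.2470, 3.8019]

Each diagonal entry of L is the vertex degree and each off-diagonal entry is -1 where an edge is present, 0 otherwise; in the order [0, 1, 2, 3, 4, 5, 6] the diagonal is [1, 2, 1, 2, 2, 2, 2]. The multiplicity of 0 as a Laplacian eigenvalue equals the number of connected components. The largest eigenvalue, 3.8019, is at most the vertex count 7. The eigenvalues sum to 12, which equals trace(L) = 2|E|.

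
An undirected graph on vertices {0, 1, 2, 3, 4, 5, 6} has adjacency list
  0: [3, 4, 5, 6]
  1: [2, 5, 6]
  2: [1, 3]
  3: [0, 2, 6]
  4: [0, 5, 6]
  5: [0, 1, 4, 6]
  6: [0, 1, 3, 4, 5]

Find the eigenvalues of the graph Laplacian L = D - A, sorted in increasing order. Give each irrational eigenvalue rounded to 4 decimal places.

[0, 1.4550, 2.5858, 3.5606, 4.8302, 5.4142, 6.1542]

Each diagonal entry of L is the vertex degree and each off-diagonal entry is -1 where an edge is present, 0 otherwise; in the order [0, 1, 2, 3, 4, 5, 6] the diagonal is [4, 3, 2, 3, 3, 4, 5]. Diagonalising L (or applying a numerical eigensolver to the 7x7 matrix) gives the spectrum above. By the matrix-tree theorem the graph has (1/7) * product of the nonzero eigenvalues = 308 spanning trees.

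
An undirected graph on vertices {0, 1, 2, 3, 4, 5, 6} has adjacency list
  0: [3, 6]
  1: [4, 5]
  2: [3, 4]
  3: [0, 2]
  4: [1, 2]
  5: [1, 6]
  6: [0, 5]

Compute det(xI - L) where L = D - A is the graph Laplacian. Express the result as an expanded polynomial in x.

Reading degrees in the order [0, 1, 2, 3, 4, 5, 6] gives [2, 2, 2, 2, 2, 2, 2]; set D = diag(2, 2, 2, 2, 2, 2, 2) and form L = D - A. L has integer entries, so p(x) = det(xI - L) has integer coefficients. Expanding the determinant yields x^7 - 14x^6 + 77x^5 - 210x^4 + 294x^3 - 196x^2 + 49x. The coefficient of x^6 equals -trace(L) = -14, matching the sum of degrees. There is one zero in the spectrum, matching the 1 component. By the matrix-tree theorem the graph has (1/7) * product of the nonzero eigenvalues = 7 spanning trees.

x^7 - 14x^6 + 77x^5 - 210x^4 + 294x^3 - 196x^2 + 49x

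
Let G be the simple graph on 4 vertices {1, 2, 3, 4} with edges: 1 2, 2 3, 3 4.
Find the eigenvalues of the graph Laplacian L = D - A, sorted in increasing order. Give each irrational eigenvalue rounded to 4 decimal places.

[0, 0.5858, 2, 3.4142]

With the vertex order [1, 2, 3, 4], the degrees are [1, 2, 2, 1], giving D = diag(1, 2, 2, 1) and L = D - A. Diagonalising L (or applying a numerical eigensolver to the 4x4 matrix) gives the spectrum above.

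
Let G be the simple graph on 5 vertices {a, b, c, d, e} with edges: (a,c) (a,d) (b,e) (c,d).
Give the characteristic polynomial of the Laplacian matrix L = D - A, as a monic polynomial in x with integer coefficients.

Reading degrees in the order [a, b, c, d, e] gives [2, 1, 2, 2, 1]; set D = diag(2, 1, 2, 2, 1) and form L = D - A. The eigenvalues of L are [0, 0, 2, 3, 3]; the characteristic polynomial is the product of (x - lambda_i), which multiplies out to x^5 - 8x^4 + 21x^3 - 18x^2. Since p(0) = det(-L) = 0, x divides p(x).

x^5 - 8x^4 + 21x^3 - 18x^2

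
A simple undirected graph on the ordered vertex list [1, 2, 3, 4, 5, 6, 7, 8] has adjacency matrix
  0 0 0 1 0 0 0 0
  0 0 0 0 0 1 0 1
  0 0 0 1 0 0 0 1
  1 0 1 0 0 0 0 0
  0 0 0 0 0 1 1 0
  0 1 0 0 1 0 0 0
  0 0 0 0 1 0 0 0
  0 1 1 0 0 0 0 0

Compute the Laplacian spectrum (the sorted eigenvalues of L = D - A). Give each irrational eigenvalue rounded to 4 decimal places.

[0, 0.1522, 0.5858, 1.2346, 2, 2.7654, 3.4142, 3.8478]

Reading degrees in the order [1, 2, 3, 4, 5, 6, 7, 8] gives [1, 2, 2, 2, 2, 2, 1, 2]; set D = diag(1, 2, 2, 2, 2, 2, 1, 2) and form L = D - A. Diagonalising L (or applying a numerical eigensolver to the 8x8 matrix) gives the spectrum above. The single zero eigenvalue shows the graph is connected. The largest eigenvalue, 3.8478, is at most the vertex count 8.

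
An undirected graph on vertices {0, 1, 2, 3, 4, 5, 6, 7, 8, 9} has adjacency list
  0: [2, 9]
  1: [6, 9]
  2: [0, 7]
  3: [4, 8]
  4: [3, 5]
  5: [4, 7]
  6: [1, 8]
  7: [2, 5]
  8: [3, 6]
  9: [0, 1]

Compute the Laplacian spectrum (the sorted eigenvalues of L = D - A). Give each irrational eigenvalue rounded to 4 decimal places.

[0, 0.3820, 0.3820, 1.3820, 1.3820, 2.6180, 2.6180, 3.6180, 3.6180, 4]

Each diagonal entry of L is the vertex degree and each off-diagonal entry is -1 where an edge is present, 0 otherwise; in the order [0, 1, 2, 3, 4, 5, 6, 7, 8, 9] the diagonal is [2, 2, 2, 2, 2, 2, 2, 2, 2, 2]. L is symmetric positive semidefinite, so every eigenvalue is real and nonnegative. The largest eigenvalue, 4, is at most the vertex count 10.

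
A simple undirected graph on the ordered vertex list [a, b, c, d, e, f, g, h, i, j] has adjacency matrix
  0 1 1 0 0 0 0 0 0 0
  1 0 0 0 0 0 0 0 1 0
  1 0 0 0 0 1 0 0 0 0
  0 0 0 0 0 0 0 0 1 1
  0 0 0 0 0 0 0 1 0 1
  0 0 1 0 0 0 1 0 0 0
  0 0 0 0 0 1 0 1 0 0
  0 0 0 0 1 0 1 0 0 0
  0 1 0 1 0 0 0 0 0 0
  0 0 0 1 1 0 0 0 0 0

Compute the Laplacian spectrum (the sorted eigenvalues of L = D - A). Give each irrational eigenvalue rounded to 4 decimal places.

[0, 0.3820, 0.3820, 1.3820, 1.3820, 2.6180, 2.6180, 3.6180, 3.6180, 4]

Each diagonal entry of L is the vertex degree and each off-diagonal entry is -1 where an edge is present, 0 otherwise; in the order [a, b, c, d, e, f, g, h, i, j] the diagonal is [2, 2, 2, 2, 2, 2, 2, 2, 2, 2]. Diagonalising L (or applying a numerical eigensolver to the 10x10 matrix) gives the spectrum above. The single zero eigenvalue shows the graph is connected.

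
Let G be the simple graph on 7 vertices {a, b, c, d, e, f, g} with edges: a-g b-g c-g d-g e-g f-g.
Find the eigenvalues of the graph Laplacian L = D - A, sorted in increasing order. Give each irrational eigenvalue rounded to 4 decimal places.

With the vertex order [a, b, c, d, e, f, g], the degrees are [1, 1, 1, 1, 1, 1, 6], giving D = diag(1, 1, 1, 1, 1, 1, 6) and L = D - A. L is symmetric positive semidefinite, so every eigenvalue is real and nonnegative. The single zero eigenvalue shows the graph is connected. The largest eigenvalue, 7, is at most the vertex count 7. By the matrix-tree theorem the graph has (1/7) * product of the nonzero eigenvalues = 1 spanning tree.

[0, 1, 1, 1, 1, 1, 7]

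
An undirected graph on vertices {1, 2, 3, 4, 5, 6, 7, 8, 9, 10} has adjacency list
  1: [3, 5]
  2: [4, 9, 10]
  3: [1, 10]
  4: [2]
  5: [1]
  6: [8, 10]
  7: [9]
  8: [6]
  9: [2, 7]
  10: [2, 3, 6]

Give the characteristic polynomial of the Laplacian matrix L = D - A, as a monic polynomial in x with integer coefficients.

Each diagonal entry of L is the vertex degree and each off-diagonal entry is -1 where an edge is present, 0 otherwise; in the order [1, 2, 3, 4, 5, 6, 7, 8, 9, 10] the diagonal is [2, 3, 2, 1, 1, 2, 1, 1, 2, 3]. Computing det(xI - L) by cofactor expansion (or equivalently via sum-over-permutations) gives x^10 - 18x^9 + 134x^8 - 536x^7 + 1252x^6 - 1738x^5 + 1399x^4 - 612x^3 + 129x^2 - 10x. The coefficient of x^9 equals -trace(L) = -18, matching the sum of degrees.

x^10 - 18x^9 + 134x^8 - 536x^7 + 1252x^6 - 1738x^5 + 1399x^4 - 612x^3 + 129x^2 - 10x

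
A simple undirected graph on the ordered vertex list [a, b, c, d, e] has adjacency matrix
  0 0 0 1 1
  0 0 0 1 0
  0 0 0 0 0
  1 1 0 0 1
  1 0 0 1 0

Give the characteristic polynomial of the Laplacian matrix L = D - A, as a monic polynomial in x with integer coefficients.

Each diagonal entry of L is the vertex degree and each off-diagonal entry is -1 where an edge is present, 0 otherwise; in the order [a, b, c, d, e] the diagonal is [2, 1, 0, 3, 2]. L has integer entries, so p(x) = det(xI - L) has integer coefficients. Expanding the determinant yields x^5 - 8x^4 + 19x^3 - 12x^2. Since p(0) = det(-L) = 0, x divides p(x). The largest eigenvalue, 4, is at most the vertex count 5.

x^5 - 8x^4 + 19x^3 - 12x^2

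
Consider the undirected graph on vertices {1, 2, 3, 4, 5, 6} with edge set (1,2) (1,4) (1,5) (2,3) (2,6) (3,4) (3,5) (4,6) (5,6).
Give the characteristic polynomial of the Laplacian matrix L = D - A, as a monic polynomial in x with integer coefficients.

x^6 - 18x^5 + 126x^4 - 432x^3 + 729x^2 - 486x

Each diagonal entry of L is the vertex degree and each off-diagonal entry is -1 where an edge is present, 0 otherwise; in the order [1, 2, 3, 4, 5, 6] the diagonal is [3, 3, 3, 3, 3, 3]. L has integer entries, so p(x) = det(xI - L) has integer coefficients. Expanding the determinant yields x^6 - 18x^5 + 126x^4 - 432x^3 + 729x^2 - 486x. Since p(0) = det(-L) = 0, x divides p(x).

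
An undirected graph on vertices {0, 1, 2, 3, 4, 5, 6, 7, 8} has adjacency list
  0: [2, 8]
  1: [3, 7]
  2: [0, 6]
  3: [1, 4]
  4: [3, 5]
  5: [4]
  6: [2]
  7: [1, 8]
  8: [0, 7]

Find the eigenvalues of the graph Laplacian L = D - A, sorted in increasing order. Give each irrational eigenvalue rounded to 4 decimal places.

[0, 0.1206, 0.4679, 1, 1.6527, 2.3473, 3, 3.5321, 3.8794]

Reading degrees in the order [0, 1, 2, 3, 4, 5, 6, 7, 8] gives [2, 2, 2, 2, 2, 1, 1, 2, 2]; set D = diag(2, 2, 2, 2, 2, 1, 1, 2, 2) and form L = D - A. L is symmetric positive semidefinite, so every eigenvalue is real and nonnegative. There is one zero in the spectrum, matching the 1 component.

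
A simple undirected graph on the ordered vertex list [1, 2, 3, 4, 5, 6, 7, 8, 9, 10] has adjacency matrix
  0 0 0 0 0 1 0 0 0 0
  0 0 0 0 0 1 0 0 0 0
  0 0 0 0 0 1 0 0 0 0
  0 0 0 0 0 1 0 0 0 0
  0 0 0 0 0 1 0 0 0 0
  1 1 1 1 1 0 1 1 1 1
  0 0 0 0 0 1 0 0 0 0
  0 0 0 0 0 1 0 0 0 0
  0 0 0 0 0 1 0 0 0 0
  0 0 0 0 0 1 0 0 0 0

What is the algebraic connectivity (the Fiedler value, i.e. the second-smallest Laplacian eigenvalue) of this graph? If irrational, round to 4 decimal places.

1

With the vertex order [1, 2, 3, 4, 5, 6, 7, 8, 9, 10], the degrees are [1, 1, 1, 1, 1, 9, 1, 1, 1, 1], giving D = diag(1, 1, 1, 1, 1, 9, 1, 1, 1, 1) and L = D - A. The sorted Laplacian eigenvalues are [0, 1, 1, 1, 1, 1, 1, 1, 1, 10]; the algebraic connectivity is the second entry, 1. The largest eigenvalue, 10, is at most the vertex count 10. By the matrix-tree theorem the graph has (1/10) * product of the nonzero eigenvalues = 1 spanning tree.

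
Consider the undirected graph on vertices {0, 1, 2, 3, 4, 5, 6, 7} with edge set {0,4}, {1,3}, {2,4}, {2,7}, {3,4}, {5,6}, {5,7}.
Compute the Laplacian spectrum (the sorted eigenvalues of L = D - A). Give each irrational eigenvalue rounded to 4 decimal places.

[0, 0.1864, 0.5858, 1, 2, 2.4707, 3.4142, 4.3429]

With the vertex order [0, 1, 2, 3, 4, 5, 6, 7], the degrees are [1, 1, 2, 2, 3, 2, 1, 2], giving D = diag(1, 1, 2, 2, 3, 2, 1, 2) and L = D - A. L is symmetric positive semidefinite, so every eigenvalue is real and nonnegative. The single zero eigenvalue shows the graph is connected. There is one zero in the spectrum, matching the 1 component.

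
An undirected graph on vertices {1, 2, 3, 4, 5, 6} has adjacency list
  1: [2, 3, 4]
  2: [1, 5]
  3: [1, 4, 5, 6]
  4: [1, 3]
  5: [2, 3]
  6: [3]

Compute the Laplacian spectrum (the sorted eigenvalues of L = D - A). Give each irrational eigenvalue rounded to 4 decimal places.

[0, 0.8817, 1.4506, 2.5341, 3.8647, 5.2688]

Each diagonal entry of L is the vertex degree and each off-diagonal entry is -1 where an edge is present, 0 otherwise; in the order [1, 2, 3, 4, 5, 6] the diagonal is [3, 2, 4, 2, 2, 1]. The multiplicity of 0 as a Laplacian eigenvalue equals the number of connected components. The single zero eigenvalue shows the graph is connected. By the matrix-tree theorem the graph has (1/6) * product of the nonzero eigenvalues = 11 spanning trees.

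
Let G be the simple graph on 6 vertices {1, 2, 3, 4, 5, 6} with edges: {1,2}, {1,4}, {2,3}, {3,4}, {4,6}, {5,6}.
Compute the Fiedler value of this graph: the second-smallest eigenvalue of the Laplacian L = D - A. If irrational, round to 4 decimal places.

0.4384

Each diagonal entry of L is the vertex degree and each off-diagonal entry is -1 where an edge is present, 0 otherwise; in the order [1, 2, 3, 4, 5, 6] the diagonal is [2, 2, 2, 3, 1, 2]. The sorted Laplacian eigenvalues are [0, 0.4384, 2, 2, 3, 4.5616]; the algebraic connectivity is the second entry, 0.4384.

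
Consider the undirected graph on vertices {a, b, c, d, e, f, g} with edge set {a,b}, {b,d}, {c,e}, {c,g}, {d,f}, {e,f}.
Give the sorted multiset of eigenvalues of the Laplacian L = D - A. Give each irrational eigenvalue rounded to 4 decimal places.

[0, 0.1981, 0.7530, 1.5550, 2.4450, 3.2470, 3.8019]

Each diagonal entry of L is the vertex degree and each off-diagonal entry is -1 where an edge is present, 0 otherwise; in the order [a, b, c, d, e, f, g] the diagonal is [1, 2, 2, 2, 2, 2, 1]. Diagonalising L (or applying a numerical eigensolver to the 7x7 matrix) gives the spectrum above. There is one zero in the spectrum, matching the 1 component. The largest eigenvalue, 3.8019, is at most the vertex count 7.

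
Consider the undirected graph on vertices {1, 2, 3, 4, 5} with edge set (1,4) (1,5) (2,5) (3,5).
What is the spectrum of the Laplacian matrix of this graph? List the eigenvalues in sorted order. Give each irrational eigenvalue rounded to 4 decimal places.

[0, 0.5188, 1, 2.3111, 4.1701]

With the vertex order [1, 2, 3, 4, 5], the degrees are [2, 1, 1, 1, 3], giving D = diag(2, 1, 1, 1, 3) and L = D - A. The multiplicity of 0 as a Laplacian eigenvalue equals the number of connected components. The largest eigenvalue, 4.1701, is at most the vertex count 5. There is one zero in the spectrum, matching the 1 component.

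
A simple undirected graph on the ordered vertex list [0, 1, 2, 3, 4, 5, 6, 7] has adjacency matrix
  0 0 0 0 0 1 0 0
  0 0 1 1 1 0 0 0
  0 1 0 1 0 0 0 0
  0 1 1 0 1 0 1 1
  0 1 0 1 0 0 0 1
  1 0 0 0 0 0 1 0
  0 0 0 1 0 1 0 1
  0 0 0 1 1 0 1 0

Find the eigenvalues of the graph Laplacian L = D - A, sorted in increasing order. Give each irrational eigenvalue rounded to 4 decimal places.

With the vertex order [0, 1, 2, 3, 4, 5, 6, 7], the degrees are [1, 3, 2, 5, 3, 2, 3, 3], giving D = diag(1, 3, 2, 5, 3, 2, 3, 3) and L = D - A. L is symmetric positive semidefinite, so every eigenvalue is real and nonnegative. The single zero eigenvalue shows the graph is connected. By the matrix-tree theorem the graph has (1/8) * product of the nonzero eigenvalues = 55 spanning trees.

[0, 0.3611, 1.5545, 2.2324, 3.0647, 4, 4.7251, 6.0622]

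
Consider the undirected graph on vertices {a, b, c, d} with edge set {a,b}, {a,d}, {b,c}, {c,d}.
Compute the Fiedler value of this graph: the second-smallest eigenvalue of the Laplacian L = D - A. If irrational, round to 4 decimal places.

Reading degrees in the order [a, b, c, d] gives [2, 2, 2, 2]; set D = diag(2, 2, 2, 2) and form L = D - A. The smallest Laplacian eigenvalue is always 0. The next one, lambda_2 = 2, measures how hard the graph is to disconnect: larger values mean better connectivity.

2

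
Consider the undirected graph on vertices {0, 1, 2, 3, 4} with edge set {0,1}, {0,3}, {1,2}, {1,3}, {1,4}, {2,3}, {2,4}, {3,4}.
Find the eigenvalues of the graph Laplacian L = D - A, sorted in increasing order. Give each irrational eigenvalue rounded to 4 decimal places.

Each diagonal entry of L is the vertex degree and each off-diagonal entry is -1 where an edge is present, 0 otherwise; in the order [0, 1, 2, 3, 4] the diagonal is [2, 4, 3, 4, 3]. The multiplicity of 0 as a Laplacian eigenvalue equals the number of connected components. By the matrix-tree theorem the graph has (1/5) * product of the nonzero eigenvalues = 40 spanning trees.

[0, 2, 4, 5, 5]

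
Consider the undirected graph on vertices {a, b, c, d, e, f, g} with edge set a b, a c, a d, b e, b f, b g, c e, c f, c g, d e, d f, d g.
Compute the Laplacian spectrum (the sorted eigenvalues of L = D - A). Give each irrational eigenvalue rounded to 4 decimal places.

[0, 3, 3, 3, 4, 4, 7]

Each diagonal entry of L is the vertex degree and each off-diagonal entry is -1 where an edge is present, 0 otherwise; in the order [a, b, c, d, e, f, g] the diagonal is [3, 4, 4, 4, 3, 3, 3]. Since every row of L sums to 0, the all-ones vector is in the kernel and 0 is an eigenvalue. The single zero eigenvalue shows the graph is connected. By the matrix-tree theorem the graph has (1/7) * product of the nonzero eigenvalues = 432 spanning trees.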